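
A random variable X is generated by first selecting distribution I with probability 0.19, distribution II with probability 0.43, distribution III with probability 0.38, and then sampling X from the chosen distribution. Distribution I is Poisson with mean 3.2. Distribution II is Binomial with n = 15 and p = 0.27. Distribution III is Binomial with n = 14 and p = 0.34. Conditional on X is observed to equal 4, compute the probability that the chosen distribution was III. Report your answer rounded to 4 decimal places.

Likelihoods P(X=4 | ·): I: 0.178093; II: 0.227583; III: 0.209792.
Posterior ∝ prior × likelihood. Numerator for III: 0.38·0.209792 = 0.079721.
Normalizing constant: 0.19·0.178093 + 0.43·0.227583 + 0.38·0.209792 = 0.211419.
P(III | observation) = 0.079721 / 0.211419 = 0.377076.

0.3771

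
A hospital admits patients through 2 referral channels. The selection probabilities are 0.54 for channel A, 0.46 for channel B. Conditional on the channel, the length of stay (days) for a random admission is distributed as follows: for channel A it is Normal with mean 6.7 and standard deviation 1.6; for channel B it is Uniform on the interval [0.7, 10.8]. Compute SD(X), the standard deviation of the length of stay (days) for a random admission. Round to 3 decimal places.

Per component, A: μ=6.7, E[X²]=47.45; B: μ=5.75, E[X²]=41.5633.
E[X] = 0.54·6.7 + 0.46·5.75 = 6.263.
E[X²] = 0.54·47.45 + 0.46·41.5633 = 44.7421.
Var(X) = E[X²] − (E[X])² = 44.7421 − 39.2252 = 5.51696.
SD(X) = √5.51696 = 2.34882.

2.349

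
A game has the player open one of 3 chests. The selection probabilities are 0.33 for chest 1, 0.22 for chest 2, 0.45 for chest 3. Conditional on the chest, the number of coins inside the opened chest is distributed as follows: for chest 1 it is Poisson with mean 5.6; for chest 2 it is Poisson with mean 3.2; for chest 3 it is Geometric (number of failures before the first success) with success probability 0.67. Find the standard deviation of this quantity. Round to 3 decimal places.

2.811

Per component, 1: μ=5.6, E[X²]=36.96; 2: μ=3.2, E[X²]=13.44; 3: μ=0.492537, E[X²]=0.977723.
E[X] = 0.33·5.6 + 0.22·3.2 + 0.45·0.492537 = 2.77364.
E[X²] = 0.33·36.96 + 0.22·13.44 + 0.45·0.977723 = 15.5936.
Var(X) = E[X²] − (E[X])² = 15.5936 − 7.69309 = 7.90049.
SD(X) = √7.90049 = 2.81078.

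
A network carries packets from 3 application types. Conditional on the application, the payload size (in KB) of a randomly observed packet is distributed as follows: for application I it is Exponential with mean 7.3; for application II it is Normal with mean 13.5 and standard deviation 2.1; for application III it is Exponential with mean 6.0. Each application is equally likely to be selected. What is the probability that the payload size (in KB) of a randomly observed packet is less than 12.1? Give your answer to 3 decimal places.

0.643

Conditional on each application, P(X < 12.1): I: 0.809392; II: 0.252493; III: 0.866902.
By total probability, P(X < 12.1) = 0.333333·0.809392 + 0.333333·0.252493 + 0.333333·0.866902 = 0.642929.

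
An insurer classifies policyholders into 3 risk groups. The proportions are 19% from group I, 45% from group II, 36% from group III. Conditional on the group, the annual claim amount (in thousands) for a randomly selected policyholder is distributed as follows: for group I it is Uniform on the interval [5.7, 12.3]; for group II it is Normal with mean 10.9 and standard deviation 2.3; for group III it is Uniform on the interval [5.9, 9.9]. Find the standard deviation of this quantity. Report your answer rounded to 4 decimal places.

2.3237

Per component, I: μ=9, E[X²]=84.63; II: μ=10.9, E[X²]=124.1; III: μ=7.9, E[X²]=63.7433.
E[X] = 0.19·9 + 0.45·10.9 + 0.36·7.9 = 9.459.
E[X²] = 0.19·84.63 + 0.45·124.1 + 0.36·63.7433 = 94.8723.
Var(X) = E[X²] − (E[X])² = 94.8723 − 89.4727 = 5.39962.
SD(X) = √5.39962 = 2.32371.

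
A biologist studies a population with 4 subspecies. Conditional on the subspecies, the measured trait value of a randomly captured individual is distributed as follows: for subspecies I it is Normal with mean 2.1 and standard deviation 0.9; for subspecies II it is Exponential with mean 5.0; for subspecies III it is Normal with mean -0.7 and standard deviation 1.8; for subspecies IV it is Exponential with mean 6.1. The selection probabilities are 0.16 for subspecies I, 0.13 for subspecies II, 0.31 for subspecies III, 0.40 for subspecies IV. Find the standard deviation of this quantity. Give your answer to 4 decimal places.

Per component, I: μ=2.1, E[X²]=5.22; II: μ=5, E[X²]=50; III: μ=-0.7, E[X²]=3.73; IV: μ=6.1, E[X²]=74.42.
E[X] = 0.16·2.1 + 0.13·5 + 0.31·-0.7 + 0.4·6.1 = 3.209.
E[X²] = 0.16·5.22 + 0.13·50 + 0.31·3.73 + 0.4·74.42 = 38.2595.
Var(X) = E[X²] − (E[X])² = 38.2595 − 10.2977 = 27.9618.
SD(X) = √27.9618 = 5.28789.

5.2879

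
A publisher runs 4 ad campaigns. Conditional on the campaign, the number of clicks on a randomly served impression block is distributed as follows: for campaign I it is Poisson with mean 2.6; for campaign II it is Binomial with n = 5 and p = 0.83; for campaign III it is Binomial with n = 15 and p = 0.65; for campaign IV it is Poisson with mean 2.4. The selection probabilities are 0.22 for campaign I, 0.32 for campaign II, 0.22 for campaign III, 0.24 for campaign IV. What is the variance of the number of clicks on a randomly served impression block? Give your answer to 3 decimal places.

Per component, I: μ=2.6, E[X²]=9.36; II: μ=4.15, E[X²]=17.928; III: μ=9.75, E[X²]=98.475; IV: μ=2.4, E[X²]=8.16.
E[X] = 0.22·2.6 + 0.32·4.15 + 0.22·9.75 + 0.24·2.4 = 4.621.
E[X²] = 0.22·9.36 + 0.32·17.928 + 0.22·98.475 + 0.24·8.16 = 31.4191.
Var(X) = E[X²] − (E[X])² = 31.4191 − 21.3536 = 10.0654.

10.065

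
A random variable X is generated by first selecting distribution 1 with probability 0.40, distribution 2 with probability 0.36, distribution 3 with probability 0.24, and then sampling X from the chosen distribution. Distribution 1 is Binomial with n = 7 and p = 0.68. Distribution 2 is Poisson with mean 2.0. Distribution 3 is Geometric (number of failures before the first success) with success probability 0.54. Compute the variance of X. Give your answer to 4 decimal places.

Per component, 1: μ=4.76, E[X²]=24.1808; 2: μ=2, E[X²]=6; 3: μ=0.851852, E[X²]=2.30316.
E[X] = 0.4·4.76 + 0.36·2 + 0.24·0.851852 = 2.82844.
E[X²] = 0.4·24.1808 + 0.36·6 + 0.24·2.30316 = 12.3851.
Var(X) = E[X²] − (E[X])² = 12.3851 − 8.0001 = 4.38498.

4.3850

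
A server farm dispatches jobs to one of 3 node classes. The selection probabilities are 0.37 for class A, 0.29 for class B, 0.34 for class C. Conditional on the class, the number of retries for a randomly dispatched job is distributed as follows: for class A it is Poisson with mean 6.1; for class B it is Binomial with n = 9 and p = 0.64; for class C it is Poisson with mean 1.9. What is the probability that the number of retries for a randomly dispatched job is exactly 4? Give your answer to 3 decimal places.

0.113

Conditional on each class, P(X = 4): A: 0.129393; B: 0.127821; C: 0.0812164.
By total probability, P(X = 4) = 0.37·0.129393 + 0.29·0.127821 + 0.34·0.0812164 = 0.112557.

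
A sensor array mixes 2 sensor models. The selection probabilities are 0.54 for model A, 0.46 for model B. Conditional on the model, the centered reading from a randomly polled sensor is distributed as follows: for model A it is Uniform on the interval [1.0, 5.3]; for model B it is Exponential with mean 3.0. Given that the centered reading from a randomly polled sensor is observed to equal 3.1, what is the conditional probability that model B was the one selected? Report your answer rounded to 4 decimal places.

0.3029

Likelihoods f(3.1 | ·): A: 0.232558; B: 0.118606.
Posterior ∝ prior × likelihood. Numerator for B: 0.46·0.118606 = 0.0545589.
Normalizing constant: 0.54·0.232558 + 0.46·0.118606 = 0.18014.
P(B | observation) = 0.0545589 / 0.18014 = 0.302869.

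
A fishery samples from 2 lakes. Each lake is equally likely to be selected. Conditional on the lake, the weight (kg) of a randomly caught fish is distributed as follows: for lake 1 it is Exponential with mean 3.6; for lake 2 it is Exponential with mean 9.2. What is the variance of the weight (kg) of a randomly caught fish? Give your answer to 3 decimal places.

56.640

Per component, 1: μ=3.6, E[X²]=25.92; 2: μ=9.2, E[X²]=169.28.
E[X] = 0.5·3.6 + 0.5·9.2 = 6.4.
E[X²] = 0.5·25.92 + 0.5·169.28 = 97.6.
Var(X) = E[X²] − (E[X])² = 97.6 − 40.96 = 56.64.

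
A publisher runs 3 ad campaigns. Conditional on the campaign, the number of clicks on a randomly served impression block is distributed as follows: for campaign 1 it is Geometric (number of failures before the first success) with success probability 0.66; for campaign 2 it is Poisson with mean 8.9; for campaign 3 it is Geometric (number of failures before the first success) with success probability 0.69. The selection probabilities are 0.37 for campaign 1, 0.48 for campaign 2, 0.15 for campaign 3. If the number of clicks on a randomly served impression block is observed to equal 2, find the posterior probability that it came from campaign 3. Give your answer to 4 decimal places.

0.2440

Likelihoods P(X=2 | ·): 1: 0.076296; 2: 0.00540168; 3: 0.066309.
Posterior ∝ prior × likelihood. Numerator for 3: 0.15·0.066309 = 0.00994635.
Normalizing constant: 0.37·0.076296 + 0.48·0.00540168 + 0.15·0.066309 = 0.0407687.
P(3 | observation) = 0.00994635 / 0.0407687 = 0.24397.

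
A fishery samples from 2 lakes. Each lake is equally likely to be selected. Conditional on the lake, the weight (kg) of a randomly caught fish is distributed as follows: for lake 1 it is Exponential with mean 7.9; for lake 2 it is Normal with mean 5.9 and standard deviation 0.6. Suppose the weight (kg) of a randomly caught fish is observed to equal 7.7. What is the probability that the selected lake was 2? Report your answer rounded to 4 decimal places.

0.1339

Likelihoods f(7.7 | ·): 1: 0.047761; 2: 0.00738641.
Posterior ∝ prior × likelihood. Numerator for 2: 0.5·0.00738641 = 0.00369321.
Normalizing constant: 0.5·0.047761 + 0.5·0.00738641 = 0.0275737.
P(2 | observation) = 0.00369321 / 0.0275737 = 0.133939.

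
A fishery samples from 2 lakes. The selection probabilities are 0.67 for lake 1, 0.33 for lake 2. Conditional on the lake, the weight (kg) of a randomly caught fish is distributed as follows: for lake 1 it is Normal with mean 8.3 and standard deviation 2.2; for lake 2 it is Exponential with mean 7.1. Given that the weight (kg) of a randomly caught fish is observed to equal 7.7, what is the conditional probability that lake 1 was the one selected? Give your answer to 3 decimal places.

0.882

Likelihoods f(7.7 | ·): 1: 0.174717; 2: 0.0476153.
Posterior ∝ prior × likelihood. Numerator for 1: 0.67·0.174717 = 0.117061.
Normalizing constant: 0.67·0.174717 + 0.33·0.0476153 = 0.132774.
P(1 | observation) = 0.117061 / 0.132774 = 0.881655.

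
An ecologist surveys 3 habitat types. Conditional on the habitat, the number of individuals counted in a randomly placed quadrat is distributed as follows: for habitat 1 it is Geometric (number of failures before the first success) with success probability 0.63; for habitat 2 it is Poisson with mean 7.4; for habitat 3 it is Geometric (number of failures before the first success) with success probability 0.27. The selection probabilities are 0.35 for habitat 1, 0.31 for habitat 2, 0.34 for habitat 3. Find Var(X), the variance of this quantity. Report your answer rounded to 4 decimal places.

Per component, 1: μ=0.587302, E[X²]=1.27715; 2: μ=7.4, E[X²]=62.16; 3: μ=2.7037, E[X²]=17.3237.
E[X] = 0.35·0.587302 + 0.31·7.4 + 0.34·2.7037 = 3.41881.
E[X²] = 0.35·1.27715 + 0.31·62.16 + 0.34·17.3237 = 25.6067.
Var(X) = E[X²] − (E[X])² = 25.6067 − 11.6883 = 13.9184.

13.9184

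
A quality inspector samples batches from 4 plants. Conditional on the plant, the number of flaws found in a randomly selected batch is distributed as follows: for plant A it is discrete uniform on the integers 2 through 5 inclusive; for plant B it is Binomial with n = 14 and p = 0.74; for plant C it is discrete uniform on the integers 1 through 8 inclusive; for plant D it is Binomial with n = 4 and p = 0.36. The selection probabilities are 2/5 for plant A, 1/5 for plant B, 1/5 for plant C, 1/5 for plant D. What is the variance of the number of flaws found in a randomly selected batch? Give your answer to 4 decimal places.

Per component, A: μ=3.5, E[X²]=13.5; B: μ=10.36, E[X²]=110.023; C: μ=4.5, E[X²]=25.5; D: μ=1.44, E[X²]=2.9952.
E[X] = 0.4·3.5 + 0.2·10.36 + 0.2·4.5 + 0.2·1.44 = 4.66.
E[X²] = 0.4·13.5 + 0.2·110.023 + 0.2·25.5 + 0.2·2.9952 = 33.1037.
Var(X) = E[X²] − (E[X])² = 33.1037 − 21.7156 = 11.3881.

11.3881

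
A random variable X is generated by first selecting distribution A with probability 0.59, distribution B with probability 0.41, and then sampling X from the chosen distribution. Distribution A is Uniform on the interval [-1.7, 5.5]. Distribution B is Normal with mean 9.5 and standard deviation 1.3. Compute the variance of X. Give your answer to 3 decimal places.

17.214

Per component, A: μ=1.9, E[X²]=7.93; B: μ=9.5, E[X²]=91.94.
E[X] = 0.59·1.9 + 0.41·9.5 = 5.016.
E[X²] = 0.59·7.93 + 0.41·91.94 = 42.3741.
Var(X) = E[X²] − (E[X])² = 42.3741 − 25.1603 = 17.2138.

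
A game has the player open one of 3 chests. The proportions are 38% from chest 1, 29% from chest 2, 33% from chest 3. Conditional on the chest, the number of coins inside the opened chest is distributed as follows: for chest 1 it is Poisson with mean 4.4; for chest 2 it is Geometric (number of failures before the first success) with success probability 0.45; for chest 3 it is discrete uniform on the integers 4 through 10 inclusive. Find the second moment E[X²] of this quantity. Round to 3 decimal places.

27.740

For each component E[X²] = Var + (mean)², giving 1: 23.76; 2: 4.20988; 3: 53.
Overall E[X²] = 0.38·23.76 + 0.29·4.20988 + 0.33·53 = 27.7397.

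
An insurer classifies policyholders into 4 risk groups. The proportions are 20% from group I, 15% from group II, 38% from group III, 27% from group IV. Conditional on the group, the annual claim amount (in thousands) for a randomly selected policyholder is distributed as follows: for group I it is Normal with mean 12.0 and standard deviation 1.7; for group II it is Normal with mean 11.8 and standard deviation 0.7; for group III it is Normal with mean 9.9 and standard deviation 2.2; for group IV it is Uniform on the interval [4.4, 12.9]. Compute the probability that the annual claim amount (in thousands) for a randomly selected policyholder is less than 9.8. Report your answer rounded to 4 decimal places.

Conditional on each group, P(X < 9.8): I: 0.0978124; II: 0.00213737; III: 0.481873; IV: 0.635294.
By total probability, P(X < 9.8) = 0.2·0.0978124 + 0.15·0.00213737 + 0.38·0.481873 + 0.27·0.635294 = 0.374524.

0.3745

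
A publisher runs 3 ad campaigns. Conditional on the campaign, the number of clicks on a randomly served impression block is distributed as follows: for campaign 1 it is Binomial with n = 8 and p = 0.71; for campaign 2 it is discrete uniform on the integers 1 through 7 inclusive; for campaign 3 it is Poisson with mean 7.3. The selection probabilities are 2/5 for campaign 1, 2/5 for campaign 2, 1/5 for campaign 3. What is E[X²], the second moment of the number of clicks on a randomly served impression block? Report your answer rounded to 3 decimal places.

For each component E[X²] = Var + (mean)², giving 1: 33.9096; 2: 20; 3: 60.59.
Overall E[X²] = 0.4·33.9096 + 0.4·20 + 0.2·60.59 = 33.6818.

33.682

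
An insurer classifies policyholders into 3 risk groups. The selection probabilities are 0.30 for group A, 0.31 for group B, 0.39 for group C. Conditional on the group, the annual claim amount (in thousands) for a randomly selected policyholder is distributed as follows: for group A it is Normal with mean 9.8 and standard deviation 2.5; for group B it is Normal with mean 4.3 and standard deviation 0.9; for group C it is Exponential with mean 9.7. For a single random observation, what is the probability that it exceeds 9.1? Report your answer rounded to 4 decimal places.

0.3357

Conditional on each group, P(X > 9.1): A: 0.610261; B: 4.8213e-08; C: 0.391353.
By total probability, P(X > 9.1) = 0.3·0.610261 + 0.31·4.8213e-08 + 0.39·0.391353 = 0.335706.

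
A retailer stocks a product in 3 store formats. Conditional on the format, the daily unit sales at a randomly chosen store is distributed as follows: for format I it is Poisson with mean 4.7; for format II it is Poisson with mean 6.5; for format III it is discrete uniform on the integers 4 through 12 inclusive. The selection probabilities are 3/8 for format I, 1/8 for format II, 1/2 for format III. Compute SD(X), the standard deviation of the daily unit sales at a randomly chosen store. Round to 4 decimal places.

Per component, I: μ=4.7, E[X²]=26.79; II: μ=6.5, E[X²]=48.75; III: μ=8, E[X²]=70.6667.
E[X] = 0.375·4.7 + 0.125·6.5 + 0.5·8 = 6.575.
E[X²] = 0.375·26.79 + 0.125·48.75 + 0.5·70.6667 = 51.4733.
Var(X) = E[X²] − (E[X])² = 51.4733 − 43.2306 = 8.24271.
SD(X) = √8.24271 = 2.87101.

2.8710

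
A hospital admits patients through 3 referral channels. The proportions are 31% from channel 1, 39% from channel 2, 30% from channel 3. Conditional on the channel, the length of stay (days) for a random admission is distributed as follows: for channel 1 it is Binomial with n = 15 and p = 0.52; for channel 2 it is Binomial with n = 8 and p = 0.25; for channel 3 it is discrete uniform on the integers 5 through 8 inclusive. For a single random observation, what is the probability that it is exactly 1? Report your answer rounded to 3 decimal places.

Conditional on each channel, P(X = 1): 1: 0.000268826; 2: 0.266968; 3: 0.
By total probability, P(X = 1) = 0.31·0.000268826 + 0.39·0.266968 + 0.3·0 = 0.104201.

0.104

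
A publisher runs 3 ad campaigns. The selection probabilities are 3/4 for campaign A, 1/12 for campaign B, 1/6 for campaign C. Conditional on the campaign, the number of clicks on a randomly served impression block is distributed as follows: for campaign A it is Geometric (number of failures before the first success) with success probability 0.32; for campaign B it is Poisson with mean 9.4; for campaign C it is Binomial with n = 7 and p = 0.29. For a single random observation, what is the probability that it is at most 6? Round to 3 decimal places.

Conditional on each campaign, P(X ≤ 6): A: 0.93277; B: 0.172733; C: 0.999828.
By total probability, P(X ≤ 6) = 0.75·0.93277 + 0.0833333·0.172733 + 0.166667·0.999828 = 0.88061.

0.881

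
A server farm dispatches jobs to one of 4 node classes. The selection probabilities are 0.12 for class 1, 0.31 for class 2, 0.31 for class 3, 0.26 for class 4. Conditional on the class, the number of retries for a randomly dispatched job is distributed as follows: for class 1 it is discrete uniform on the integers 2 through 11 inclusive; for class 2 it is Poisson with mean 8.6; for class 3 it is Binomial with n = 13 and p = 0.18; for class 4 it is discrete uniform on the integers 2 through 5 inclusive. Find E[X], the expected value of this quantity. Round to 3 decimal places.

Component means — 1: 6.5; 2: 8.6; 3: 2.34; 4: 3.5.
E[X] = 0.12·6.5 + 0.31·8.6 + 0.31·2.34 + 0.26·3.5 = 5.0814.

5.081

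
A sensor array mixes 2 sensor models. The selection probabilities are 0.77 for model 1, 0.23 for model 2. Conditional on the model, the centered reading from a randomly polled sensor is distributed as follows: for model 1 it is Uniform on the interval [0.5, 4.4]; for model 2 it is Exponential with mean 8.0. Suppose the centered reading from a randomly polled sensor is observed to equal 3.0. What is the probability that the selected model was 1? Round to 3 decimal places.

Likelihoods f(3.0 | ·): 1: 0.25641; 2: 0.0859112.
Posterior ∝ prior × likelihood. Numerator for 1: 0.77·0.25641 = 0.197436.
Normalizing constant: 0.77·0.25641 + 0.23·0.0859112 = 0.217195.
P(1 | observation) = 0.197436 / 0.217195 = 0.909024.

0.909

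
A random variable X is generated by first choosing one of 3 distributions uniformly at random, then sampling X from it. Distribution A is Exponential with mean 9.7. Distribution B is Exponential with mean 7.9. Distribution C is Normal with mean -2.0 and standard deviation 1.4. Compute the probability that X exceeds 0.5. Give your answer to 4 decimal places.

0.6418

Conditional on each component, P(X > 0.5): A: 0.94976; B: 0.93867; C: 0.0370728.
By total probability, P(X > 0.5) = 0.333333·0.94976 + 0.333333·0.93867 + 0.333333·0.0370728 = 0.641834.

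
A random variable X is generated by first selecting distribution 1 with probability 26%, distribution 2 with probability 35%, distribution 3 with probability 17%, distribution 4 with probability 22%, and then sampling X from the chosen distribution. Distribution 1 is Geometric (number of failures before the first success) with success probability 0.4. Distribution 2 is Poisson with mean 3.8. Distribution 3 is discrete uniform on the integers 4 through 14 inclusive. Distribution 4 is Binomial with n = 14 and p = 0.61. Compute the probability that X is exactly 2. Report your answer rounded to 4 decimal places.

0.0941

Conditional on each component, P(X = 2): 1: 0.144; 2: 0.161517; 3: 0; 4: 0.000419253.
By total probability, P(X = 2) = 0.26·0.144 + 0.35·0.161517 + 0.17·0 + 0.22·0.000419253 = 0.0940632.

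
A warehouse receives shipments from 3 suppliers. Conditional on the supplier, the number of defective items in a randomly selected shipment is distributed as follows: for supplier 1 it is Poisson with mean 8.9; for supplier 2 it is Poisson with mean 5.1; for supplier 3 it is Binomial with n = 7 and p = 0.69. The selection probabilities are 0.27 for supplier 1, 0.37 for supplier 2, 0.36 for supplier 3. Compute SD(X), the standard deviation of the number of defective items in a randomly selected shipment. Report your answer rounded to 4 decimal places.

2.8092

Per component, 1: μ=8.9, E[X²]=88.11; 2: μ=5.1, E[X²]=31.11; 3: μ=4.83, E[X²]=24.8262.
E[X] = 0.27·8.9 + 0.37·5.1 + 0.36·4.83 = 6.0288.
E[X²] = 0.27·88.11 + 0.37·31.11 + 0.36·24.8262 = 44.2378.
Var(X) = E[X²] − (E[X])² = 44.2378 − 36.3464 = 7.8914.
SD(X) = √7.8914 = 2.80916.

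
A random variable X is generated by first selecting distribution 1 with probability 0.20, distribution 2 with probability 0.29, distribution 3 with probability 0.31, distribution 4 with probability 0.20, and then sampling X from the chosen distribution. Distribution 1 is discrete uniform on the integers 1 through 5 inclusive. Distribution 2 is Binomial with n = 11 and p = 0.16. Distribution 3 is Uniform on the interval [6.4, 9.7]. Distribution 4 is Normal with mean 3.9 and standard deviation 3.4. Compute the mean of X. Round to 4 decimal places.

Component means — 1: 3; 2: 1.76; 3: 8.05; 4: 3.9.
E[X] = 0.2·3 + 0.29·1.76 + 0.31·8.05 + 0.2·3.9 = 4.3859.

4.3859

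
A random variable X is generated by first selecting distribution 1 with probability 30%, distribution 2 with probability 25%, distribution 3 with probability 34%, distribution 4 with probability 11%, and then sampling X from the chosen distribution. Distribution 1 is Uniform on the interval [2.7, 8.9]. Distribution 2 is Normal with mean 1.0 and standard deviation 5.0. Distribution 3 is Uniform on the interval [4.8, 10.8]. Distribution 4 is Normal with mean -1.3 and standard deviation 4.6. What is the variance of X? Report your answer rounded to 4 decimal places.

Per component, 1: μ=5.8, E[X²]=36.8433; 2: μ=1, E[X²]=26; 3: μ=7.8, E[X²]=63.84; 4: μ=-1.3, E[X²]=22.85.
E[X] = 0.3·5.8 + 0.25·1 + 0.34·7.8 + 0.11·-1.3 = 4.499.
E[X²] = 0.3·36.8433 + 0.25·26 + 0.34·63.84 + 0.11·22.85 = 41.7721.
Var(X) = E[X²] − (E[X])² = 41.7721 − 20.241 = 21.5311.

21.5311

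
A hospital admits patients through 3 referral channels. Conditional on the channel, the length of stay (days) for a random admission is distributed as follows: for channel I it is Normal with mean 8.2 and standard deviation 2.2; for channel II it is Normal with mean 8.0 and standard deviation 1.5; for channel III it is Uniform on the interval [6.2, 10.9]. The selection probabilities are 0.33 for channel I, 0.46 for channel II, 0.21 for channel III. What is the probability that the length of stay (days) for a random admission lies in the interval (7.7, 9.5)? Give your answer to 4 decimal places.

0.3771

Conditional on each channel, P(7.7 < X < 9.5): I: 0.312603; II: 0.420604; III: 0.382979.
By total probability, P(7.7 < X < 9.5) = 0.33·0.312603 + 0.46·0.420604 + 0.21·0.382979 = 0.377063.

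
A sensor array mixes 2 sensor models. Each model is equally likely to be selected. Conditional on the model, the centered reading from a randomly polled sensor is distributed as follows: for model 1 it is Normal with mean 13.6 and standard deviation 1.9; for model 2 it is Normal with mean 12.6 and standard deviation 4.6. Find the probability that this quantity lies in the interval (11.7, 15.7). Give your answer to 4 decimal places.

0.5171

Conditional on each model, P(11.7 < X < 15.7): 1: 0.706822; 2: 0.327375.
By total probability, P(11.7 < X < 15.7) = 0.5·0.706822 + 0.5·0.327375 = 0.517099.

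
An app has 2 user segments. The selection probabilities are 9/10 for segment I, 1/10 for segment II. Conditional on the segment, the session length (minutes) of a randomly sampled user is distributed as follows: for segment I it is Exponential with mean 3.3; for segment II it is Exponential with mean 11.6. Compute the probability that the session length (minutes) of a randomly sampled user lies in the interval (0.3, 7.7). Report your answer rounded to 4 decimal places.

0.7805

Conditional on each segment, P(0.3 < X < 7.7): I: 0.816129; II: 0.459575.
By total probability, P(0.3 < X < 7.7) = 0.9·0.816129 + 0.1·0.459575 = 0.780473.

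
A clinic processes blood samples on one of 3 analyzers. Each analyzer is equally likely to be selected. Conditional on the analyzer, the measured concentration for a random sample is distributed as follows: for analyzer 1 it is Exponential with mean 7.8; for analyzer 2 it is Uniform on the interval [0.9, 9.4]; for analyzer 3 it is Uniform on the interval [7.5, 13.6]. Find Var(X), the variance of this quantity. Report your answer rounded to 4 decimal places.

Per component, 1: μ=7.8, E[X²]=121.68; 2: μ=5.15, E[X²]=32.5433; 3: μ=10.55, E[X²]=114.403.
E[X] = 0.333333·7.8 + 0.333333·5.15 + 0.333333·10.55 = 7.83333.
E[X²] = 0.333333·121.68 + 0.333333·32.5433 + 0.333333·114.403 = 89.5422.
Var(X) = E[X²] − (E[X])² = 89.5422 − 61.3611 = 28.1811.

28.1811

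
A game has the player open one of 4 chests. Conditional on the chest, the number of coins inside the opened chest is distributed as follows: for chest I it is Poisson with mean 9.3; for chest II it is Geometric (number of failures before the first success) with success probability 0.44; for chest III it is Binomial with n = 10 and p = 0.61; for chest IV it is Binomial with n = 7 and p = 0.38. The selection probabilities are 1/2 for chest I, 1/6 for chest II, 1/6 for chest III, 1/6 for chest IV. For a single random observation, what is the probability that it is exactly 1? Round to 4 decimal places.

0.0669

Conditional on each chest, P(X = 1): I: 0.000850245; II: 0.2464; III: 0.00127324; IV: 0.151089.
By total probability, P(X = 1) = 0.5·0.000850245 + 0.166667·0.2464 + 0.166667·0.00127324 + 0.166667·0.151089 = 0.0668854.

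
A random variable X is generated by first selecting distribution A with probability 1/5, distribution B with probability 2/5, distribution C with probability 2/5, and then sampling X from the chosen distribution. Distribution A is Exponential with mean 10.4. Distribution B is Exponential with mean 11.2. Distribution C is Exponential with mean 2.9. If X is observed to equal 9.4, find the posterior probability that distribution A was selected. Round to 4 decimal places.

Likelihoods f(9.4 | ·): A: 0.0389432; B: 0.0385731; C: 0.0134862.
Posterior ∝ prior × likelihood. Numerator for A: 0.2·0.0389432 = 0.00778863.
Normalizing constant: 0.2·0.0389432 + 0.4·0.0385731 + 0.4·0.0134862 = 0.0286124.
P(A | observation) = 0.00778863 / 0.0286124 = 0.272212.

0.2722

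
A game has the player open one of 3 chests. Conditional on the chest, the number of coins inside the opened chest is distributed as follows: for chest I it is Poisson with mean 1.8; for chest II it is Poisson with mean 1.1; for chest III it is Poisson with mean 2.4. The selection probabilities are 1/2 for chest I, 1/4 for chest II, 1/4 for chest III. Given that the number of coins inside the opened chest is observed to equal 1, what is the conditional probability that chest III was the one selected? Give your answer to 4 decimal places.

0.1847

Likelihoods P(X=1 | ·): I: 0.297538; II: 0.366158; III: 0.217723.
Posterior ∝ prior × likelihood. Numerator for III: 0.25·0.217723 = 0.0544308.
Normalizing constant: 0.5·0.297538 + 0.25·0.366158 + 0.25·0.217723 = 0.294739.
P(III | observation) = 0.0544308 / 0.294739 = 0.184674.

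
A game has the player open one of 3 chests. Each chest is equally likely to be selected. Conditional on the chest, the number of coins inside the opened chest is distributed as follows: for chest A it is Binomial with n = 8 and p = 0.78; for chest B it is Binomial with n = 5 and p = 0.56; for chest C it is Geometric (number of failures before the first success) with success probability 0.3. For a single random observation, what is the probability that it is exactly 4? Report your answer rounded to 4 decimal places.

Conditional on each chest, P(X = 4): A: 0.060697; B: 0.216359; C: 0.07203.
By total probability, P(X = 4) = 0.333333·0.060697 + 0.333333·0.216359 + 0.333333·0.07203 = 0.116362.

0.1164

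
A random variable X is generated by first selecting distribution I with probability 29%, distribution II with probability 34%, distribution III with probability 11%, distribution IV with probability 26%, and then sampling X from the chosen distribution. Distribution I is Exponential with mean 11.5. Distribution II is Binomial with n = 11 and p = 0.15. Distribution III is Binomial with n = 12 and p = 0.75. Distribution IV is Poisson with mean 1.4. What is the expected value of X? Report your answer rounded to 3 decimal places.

Component means — I: 11.5; II: 1.65; III: 9; IV: 1.4.
E[X] = 0.29·11.5 + 0.34·1.65 + 0.11·9 + 0.26·1.4 = 5.25.

5.250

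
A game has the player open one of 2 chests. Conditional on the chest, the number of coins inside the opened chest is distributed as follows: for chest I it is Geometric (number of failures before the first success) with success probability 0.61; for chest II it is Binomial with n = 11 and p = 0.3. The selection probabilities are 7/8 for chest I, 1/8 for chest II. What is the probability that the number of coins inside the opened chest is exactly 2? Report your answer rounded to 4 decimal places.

Conditional on each chest, P(X = 2): I: 0.092781; II: 0.19975.
By total probability, P(X = 2) = 0.875·0.092781 + 0.125·0.19975 = 0.106152.

0.1062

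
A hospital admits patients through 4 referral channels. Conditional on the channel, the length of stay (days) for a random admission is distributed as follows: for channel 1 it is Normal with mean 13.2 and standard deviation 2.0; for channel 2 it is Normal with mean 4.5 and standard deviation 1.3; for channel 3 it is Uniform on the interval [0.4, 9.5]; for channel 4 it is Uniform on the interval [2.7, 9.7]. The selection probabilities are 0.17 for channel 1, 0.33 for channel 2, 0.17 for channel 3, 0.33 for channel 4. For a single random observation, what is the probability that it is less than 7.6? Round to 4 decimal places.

0.6931

Conditional on each channel, P(X < 7.6): 1: 0.00255513; 2: 0.991452; 3: 0.791209; 4: 0.7.
By total probability, P(X < 7.6) = 0.17·0.00255513 + 0.33·0.991452 + 0.17·0.791209 + 0.33·0.7 = 0.693119.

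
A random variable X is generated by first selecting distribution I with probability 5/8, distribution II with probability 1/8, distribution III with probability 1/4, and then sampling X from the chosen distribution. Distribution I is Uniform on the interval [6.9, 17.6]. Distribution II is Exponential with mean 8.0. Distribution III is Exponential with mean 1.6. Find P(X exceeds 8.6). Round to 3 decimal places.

Conditional on each component, P(X > 8.6): I: 0.841121; II: 0.341298; III: 0.00463092.
By total probability, P(X > 8.6) = 0.625·0.841121 + 0.125·0.341298 + 0.25·0.00463092 = 0.569521.

0.570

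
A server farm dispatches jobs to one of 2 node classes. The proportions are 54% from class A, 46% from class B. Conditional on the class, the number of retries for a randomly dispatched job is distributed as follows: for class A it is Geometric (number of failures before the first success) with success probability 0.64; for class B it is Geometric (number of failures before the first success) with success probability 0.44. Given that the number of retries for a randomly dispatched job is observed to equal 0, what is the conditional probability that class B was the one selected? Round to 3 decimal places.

Likelihoods P(X=0 | ·): A: 0.64; B: 0.44.
Posterior ∝ prior × likelihood. Numerator for B: 0.46·0.44 = 0.2024.
Normalizing constant: 0.54·0.64 + 0.46·0.44 = 0.548.
P(B | observation) = 0.2024 / 0.548 = 0.369343.

0.369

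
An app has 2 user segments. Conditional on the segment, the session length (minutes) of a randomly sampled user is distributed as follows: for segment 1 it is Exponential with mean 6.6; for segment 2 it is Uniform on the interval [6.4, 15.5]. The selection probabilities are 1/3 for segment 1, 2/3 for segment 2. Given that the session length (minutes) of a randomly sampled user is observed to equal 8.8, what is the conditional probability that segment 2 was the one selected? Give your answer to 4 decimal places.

0.8462

Likelihoods f(8.8 | ·): 1: 0.039939; 2: 0.10989.
Posterior ∝ prior × likelihood. Numerator for 2: 0.666667·0.10989 = 0.0732601.
Normalizing constant: 0.333333·0.039939 + 0.666667·0.10989 = 0.0865731.
P(2 | observation) = 0.0732601 / 0.0865731 = 0.846223.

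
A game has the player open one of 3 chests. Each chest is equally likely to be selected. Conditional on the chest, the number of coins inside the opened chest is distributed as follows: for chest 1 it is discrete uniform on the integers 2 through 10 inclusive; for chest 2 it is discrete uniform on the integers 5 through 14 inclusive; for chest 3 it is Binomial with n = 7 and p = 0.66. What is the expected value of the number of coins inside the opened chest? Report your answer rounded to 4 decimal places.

6.7067

Component means — 1: 6; 2: 9.5; 3: 4.62.
E[X] = 0.333333·6 + 0.333333·9.5 + 0.333333·4.62 = 6.70667.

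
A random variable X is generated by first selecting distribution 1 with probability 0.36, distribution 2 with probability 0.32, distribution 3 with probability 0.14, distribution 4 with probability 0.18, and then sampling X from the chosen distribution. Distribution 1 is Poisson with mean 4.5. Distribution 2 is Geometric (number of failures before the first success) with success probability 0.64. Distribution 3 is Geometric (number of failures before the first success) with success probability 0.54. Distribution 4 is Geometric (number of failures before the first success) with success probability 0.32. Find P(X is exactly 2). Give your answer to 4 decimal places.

0.1097

Conditional on each component, P(X = 2): 1: 0.112479; 2: 0.082944; 3: 0.114264; 4: 0.147968.
By total probability, P(X = 2) = 0.36·0.112479 + 0.32·0.082944 + 0.14·0.114264 + 0.18·0.147968 = 0.109666.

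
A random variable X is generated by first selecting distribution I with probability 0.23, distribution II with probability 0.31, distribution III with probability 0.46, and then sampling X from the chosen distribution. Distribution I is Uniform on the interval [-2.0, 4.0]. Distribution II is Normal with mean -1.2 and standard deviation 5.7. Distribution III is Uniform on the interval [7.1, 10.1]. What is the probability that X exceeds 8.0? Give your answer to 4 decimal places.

0.3385

Conditional on each component, P(X > 8.0): I: 0; II: 0.0532599; III: 0.7.
By total probability, P(X > 8.0) = 0.23·0 + 0.31·0.0532599 + 0.46·0.7 = 0.338511.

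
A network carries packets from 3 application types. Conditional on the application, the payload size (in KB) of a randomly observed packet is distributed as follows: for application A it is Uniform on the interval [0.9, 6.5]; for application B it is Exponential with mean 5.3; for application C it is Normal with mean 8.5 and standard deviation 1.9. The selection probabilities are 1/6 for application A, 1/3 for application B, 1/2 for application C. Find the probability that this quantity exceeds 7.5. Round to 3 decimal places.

0.431

Conditional on each application, P(X > 7.5): A: 0; B: 0.242903; C: 0.700666.
By total probability, P(X > 7.5) = 0.166667·0 + 0.333333·0.242903 + 0.5·0.700666 = 0.4313.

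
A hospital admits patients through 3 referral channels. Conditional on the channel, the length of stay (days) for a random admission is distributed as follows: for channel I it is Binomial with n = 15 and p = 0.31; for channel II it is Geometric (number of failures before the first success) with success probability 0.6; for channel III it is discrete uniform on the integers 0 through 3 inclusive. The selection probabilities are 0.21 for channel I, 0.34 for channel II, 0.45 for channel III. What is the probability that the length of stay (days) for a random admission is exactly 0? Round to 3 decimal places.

0.317

Conditional on each channel, P(X = 0): I: 0.00382592; II: 0.6; III: 0.25.
By total probability, P(X = 0) = 0.21·0.00382592 + 0.34·0.6 + 0.45·0.25 = 0.317303.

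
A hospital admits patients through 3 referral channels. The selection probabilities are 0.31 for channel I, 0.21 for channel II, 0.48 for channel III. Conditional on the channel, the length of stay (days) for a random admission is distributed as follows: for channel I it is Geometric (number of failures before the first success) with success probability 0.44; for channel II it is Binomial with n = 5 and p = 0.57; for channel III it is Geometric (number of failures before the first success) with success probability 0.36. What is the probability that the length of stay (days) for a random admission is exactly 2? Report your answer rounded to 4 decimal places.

0.1678

Conditional on each channel, P(X = 2): I: 0.137984; II: 0.258318; III: 0.147456.
By total probability, P(X = 2) = 0.31·0.137984 + 0.21·0.258318 + 0.48·0.147456 = 0.167801.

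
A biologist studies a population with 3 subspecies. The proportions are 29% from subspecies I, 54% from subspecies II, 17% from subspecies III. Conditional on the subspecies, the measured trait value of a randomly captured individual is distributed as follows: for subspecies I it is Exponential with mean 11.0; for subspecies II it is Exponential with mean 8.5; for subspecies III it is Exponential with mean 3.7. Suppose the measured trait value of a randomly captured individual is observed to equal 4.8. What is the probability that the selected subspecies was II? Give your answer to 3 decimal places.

Likelihoods f(4.8 | ·): I: 0.0587621; II: 0.0668856; III: 0.0738566.
Posterior ∝ prior × likelihood. Numerator for II: 0.54·0.0668856 = 0.0361182.
Normalizing constant: 0.29·0.0587621 + 0.54·0.0668856 + 0.17·0.0738566 = 0.0657148.
P(II | observation) = 0.0361182 / 0.0657148 = 0.54962.

0.550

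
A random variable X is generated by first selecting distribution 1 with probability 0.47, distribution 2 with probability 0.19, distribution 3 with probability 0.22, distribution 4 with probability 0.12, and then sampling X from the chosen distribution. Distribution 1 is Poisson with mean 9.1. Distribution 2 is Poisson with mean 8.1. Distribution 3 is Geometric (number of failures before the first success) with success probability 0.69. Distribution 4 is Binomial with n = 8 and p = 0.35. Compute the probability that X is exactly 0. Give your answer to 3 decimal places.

Conditional on each component, P(X = 0): 1: 0.000111666; 2: 0.000303539; 3: 0.69; 4: 0.0318645.
By total probability, P(X = 0) = 0.47·0.000111666 + 0.19·0.000303539 + 0.22·0.69 + 0.12·0.0318645 = 0.155734.

0.156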